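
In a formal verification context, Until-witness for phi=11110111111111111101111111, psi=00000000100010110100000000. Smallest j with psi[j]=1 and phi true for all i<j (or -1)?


(phi U psi) at 0: need smallest j with psi[j]=1 and phi[i]=1 for all i in [0,j).
Scan from step 0:
  step 0: phi=1, psi=0 -> continue
  step 1: phi=1, psi=0 -> continue
  step 2: phi=1, psi=0 -> continue
  step 3: phi=1, psi=0 -> continue
  step 4: phi=0 -> phi-prefix broken from here
  step 8: psi=1 but phi already failed -> not a witness
  step 12: psi=1 but phi already failed -> not a witness
  step 14: psi=1 but phi already failed -> not a witness
  step 15: psi=1 but phi already failed -> not a witness
  step 17: psi=1 but phi already failed -> not a witness
  end of trace: no witness -> -1
Witness step = -1

-1


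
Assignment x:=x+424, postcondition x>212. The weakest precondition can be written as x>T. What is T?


Formula: wp(x:=E, P) = P[E/x] (substitute E for x in postcondition)
Step 1: Postcondition: x>212
Step 2: Substitute x+424 for x: x+424>212
Step 3: Solve for x: x > 212-424 = -212

-212


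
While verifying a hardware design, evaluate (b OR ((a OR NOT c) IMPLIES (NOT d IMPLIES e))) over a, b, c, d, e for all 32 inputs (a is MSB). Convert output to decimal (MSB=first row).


Formula: (b OR ((a OR NOT c) IMPLIES (NOT d IMPLIES e))) over a, b, c, d, e (32 rows)
Evaluate each row (bits = a,b,c,d,e, MSB first):
  row 0 [00000]: (0 OR ((0 OR NOT 0) IMPLIES (NOT 0 IMPLIES 0))) -> 0
  row 1 [00001]: (0 OR ((0 OR NOT 0) IMPLIES (NOT 0 IMPLIES 1))) -> 1
  row 2 [00010]: (0 OR ((0 OR NOT 0) IMPLIES (NOT 1 IMPLIES 0))) -> 1
  row 3 [00011]: (0 OR ((0 OR NOT 0) IMPLIES (NOT 1 IMPLIES 1))) -> 1
  row 4 [00100]: (0 OR ((0 OR NOT 1) IMPLIES (NOT 0 IMPLIES 0))) -> 1
  row 5 [00101]: (0 OR ((0 OR NOT 1) IMPLIES (NOT 0 IMPLIES 1))) -> 1
  row 6 [00110]: (0 OR ((0 OR NOT 1) IMPLIES (NOT 1 IMPLIES 0))) -> 1
  row 7 [00111]: (0 OR ((0 OR NOT 1) IMPLIES (NOT 1 IMPLIES 1))) -> 1
  row 8 [01000]: (1 OR ((0 OR NOT 0) IMPLIES (NOT 0 IMPLIES 0))) -> 1
  row 9 [01001]: (1 OR ((0 OR NOT 0) IMPLIES (NOT 0 IMPLIES 1))) -> 1
  row 10 [01010]: (1 OR ((0 OR NOT 0) IMPLIES (NOT 1 IMPLIES 0))) -> 1
  row 11 [01011]: (1 OR ((0 OR NOT 0) IMPLIES (NOT 1 IMPLIES 1))) -> 1
  row 12 [01100]: (1 OR ((0 OR NOT 1) IMPLIES (NOT 0 IMPLIES 0))) -> 1
  row 13 [01101]: (1 OR ((0 OR NOT 1) IMPLIES (NOT 0 IMPLIES 1))) -> 1
  row 14 [01110]: (1 OR ((0 OR NOT 1) IMPLIES (NOT 1 IMPLIES 0))) -> 1
  row 15 [01111]: (1 OR ((0 OR NOT 1) IMPLIES (NOT 1 IMPLIES 1))) -> 1
  row 16 [10000]: (0 OR ((1 OR NOT 0) IMPLIES (NOT 0 IMPLIES 0))) -> 0
  row 17 [10001]: (0 OR ((1 OR NOT 0) IMPLIES (NOT 0 IMPLIES 1))) -> 1
  row 18 [10010]: (0 OR ((1 OR NOT 0) IMPLIES (NOT 1 IMPLIES 0))) -> 1
  row 19 [10011]: (0 OR ((1 OR NOT 0) IMPLIES (NOT 1 IMPLIES 1))) -> 1
  row 20 [10100]: (0 OR ((1 OR NOT 1) IMPLIES (NOT 0 IMPLIES 0))) -> 0
  row 21 [10101]: (0 OR ((1 OR NOT 1) IMPLIES (NOT 0 IMPLIES 1))) -> 1
  row 22 [10110]: (0 OR ((1 OR NOT 1) IMPLIES (NOT 1 IMPLIES 0))) -> 1
  row 23 [10111]: (0 OR ((1 OR NOT 1) IMPLIES (NOT 1 IMPLIES 1))) -> 1
  row 24 [11000]: (1 OR ((1 OR NOT 0) IMPLIES (NOT 0 IMPLIES 0))) -> 1
  row 25 [11001]: (1 OR ((1 OR NOT 0) IMPLIES (NOT 0 IMPLIES 1))) -> 1
  row 26 [11010]: (1 OR ((1 OR NOT 0) IMPLIES (NOT 1 IMPLIES 0))) -> 1
  row 27 [11011]: (1 OR ((1 OR NOT 0) IMPLIES (NOT 1 IMPLIES 1))) -> 1
  row 28 [11100]: (1 OR ((1 OR NOT 1) IMPLIES (NOT 0 IMPLIES 0))) -> 1
  row 29 [11101]: (1 OR ((1 OR NOT 1) IMPLIES (NOT 0 IMPLIES 1))) -> 1
  row 30 [11110]: (1 OR ((1 OR NOT 1) IMPLIES (NOT 1 IMPLIES 0))) -> 1
  row 31 [11111]: (1 OR ((1 OR NOT 1) IMPLIES (NOT 1 IMPLIES 1))) -> 1
Full result column, 4 rows per line (a,b,c fixed per line; d,e runs 00..11 left to right):
  rows 0-3 [a,b,c=000]: 0111  = hex 7
  rows 4-7 [a,b,c=001]: 1111  = hex F
  rows 8-11 [a,b,c=010]: 1111  = hex F
  rows 12-15 [a,b,c=011]: 1111  = hex F
  rows 16-19 [a,b,c=100]: 0111  = hex 7
  rows 20-23 [a,b,c=101]: 0111  = hex 7
  rows 24-27 [a,b,c=110]: 1111  = hex F
  rows 28-31 [a,b,c=111]: 1111  = hex F
Output column (row 0 .. row 31) = 01111111111111110111011111111111
Output column grouped in 4s = 0111 1111 1111 1111 0111 0111 1111 1111 = 0x7FFF77FF
Convert to decimal digit by digit (value = value*16 + digit):
  7 -> 7
  7*16 + 15 (F) = 127
  127*16 + 15 (F) = 2047
  2047*16 + 15 (F) = 32767
  32767*16 + 7 = 524279
  524279*16 + 7 = 8388471
  8388471*16 + 15 (F) = 134215551
  134215551*16 + 15 (F) = 2147448831
Decimal = 2147448831

2147448831


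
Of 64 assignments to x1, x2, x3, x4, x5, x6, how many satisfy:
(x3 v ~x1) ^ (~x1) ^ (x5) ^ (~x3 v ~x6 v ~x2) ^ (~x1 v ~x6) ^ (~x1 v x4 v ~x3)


CNF with 6 clauses over 6 vars (64 assignments).
An assignment satisfies CNF iff every clause has >=1 true literal.
Check each row (bits = x1,x2,x3,x4,x5,x6; clause T/F shown):
  row 0 [000000]: clauses=TTFTTT -> 0
  row 1 [000001]: clauses=TTFTTT -> 0
  row 2 [000010]: clauses=TTTTTT -> 1
  row 3 [000011]: clauses=TTTTTT -> 1
  row 4 [000100]: clauses=TTFTTT -> 0
  (every remaining row is evaluated the same way; all 64 results are listed next)
Full result column, 8 rows per line (x1,x2,x3 fixed per line; x4,x5,x6 runs 000..111 left to right):
  rows 0-7 [x1,x2,x3=000]: 00110011  (ones: 4)
  rows 8-15 [x1,x2,x3=001]: 00110011  (ones: 4)
  rows 16-23 [x1,x2,x3=010]: 00110011  (ones: 4)
  rows 24-31 [x1,x2,x3=011]: 00100010  (ones: 2)
  rows 32-39 [x1,x2,x3=100]: 00000000  (ones: 0)
  rows 40-47 [x1,x2,x3=101]: 00000000  (ones: 0)
  rows 48-55 [x1,x2,x3=110]: 00000000  (ones: 0)
  rows 56-63 [x1,x2,x3=111]: 00000000  (ones: 0)
Satisfying assignments = 4+4+4+2+0+0+0+0 = 14

14


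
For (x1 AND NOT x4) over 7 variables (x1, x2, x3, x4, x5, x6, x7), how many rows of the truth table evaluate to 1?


Formula: (x1 AND NOT x4) over 7 vars (128 rows)
Evaluate each row (x1, x2, x3, x4, x5, x6, x7 as bits, MSB first):
  row 0 [0000000]: (0 AND NOT 0) -> 0
  row 1 [0000001]: (0 AND NOT 0) -> 0
  row 2 [0000010]: (0 AND NOT 0) -> 0
  row 3 [0000011]: (0 AND NOT 0) -> 0
  row 4 [0000100]: (0 AND NOT 0) -> 0
  (every remaining row is evaluated the same way; all 128 results are listed next)
Full result column, 8 rows per line (x1,x2,x3,x4 fixed per line; x5,x6,x7 runs 000..111 left to right):
  rows 0-7 [x1,x2,x3,x4=0000]: 00000000  (ones: 0)
  rows 8-15 [x1,x2,x3,x4=0001]: 00000000  (ones: 0)
  rows 16-23 [x1,x2,x3,x4=0010]: 00000000  (ones: 0)
  rows 24-31 [x1,x2,x3,x4=0011]: 00000000  (ones: 0)
  rows 32-39 [x1,x2,x3,x4=0100]: 00000000  (ones: 0)
  rows 40-47 [x1,x2,x3,x4=0101]: 00000000  (ones: 0)
  rows 48-55 [x1,x2,x3,x4=0110]: 00000000  (ones: 0)
  rows 56-63 [x1,x2,x3,x4=0111]: 00000000  (ones: 0)
  rows 64-71 [x1,x2,x3,x4=1000]: 11111111  (ones: 8)
  rows 72-79 [x1,x2,x3,x4=1001]: 00000000  (ones: 0)
  rows 80-87 [x1,x2,x3,x4=1010]: 11111111  (ones: 8)
  rows 88-95 [x1,x2,x3,x4=1011]: 00000000  (ones: 0)
  rows 96-103 [x1,x2,x3,x4=1100]: 11111111  (ones: 8)
  rows 104-111 [x1,x2,x3,x4=1101]: 00000000  (ones: 0)
  rows 112-119 [x1,x2,x3,x4=1110]: 11111111  (ones: 8)
  rows 120-127 [x1,x2,x3,x4=1111]: 00000000  (ones: 0)
Count of 1-rows = 0+0+0+0+0+0+0+0+8+0+8+0+8+0+8+0 = 32

32


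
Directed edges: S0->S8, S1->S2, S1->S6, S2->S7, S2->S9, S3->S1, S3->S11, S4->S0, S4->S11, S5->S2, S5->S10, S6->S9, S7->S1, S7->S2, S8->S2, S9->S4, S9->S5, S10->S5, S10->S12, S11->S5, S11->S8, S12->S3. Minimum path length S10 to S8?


BFS layer-by-layer from S10:
  dist 0: {S10}
  dist 1: {S5, S12}
  dist 2: {S2, S3}
  dist 3: {S1, S7, S9, S11}
  dist 4: {S4, S6, S8}
  -> S8 reached at distance 4
Shortest path length = 4

4


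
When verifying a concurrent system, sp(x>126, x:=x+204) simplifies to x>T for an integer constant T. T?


Formula: sp(P, x:=E) = exists old_x. (x = E[old_x/x]) AND P[old_x/x] (old_x is the value of x before the assignment; eliminate old_x by solving x = E[old_x/x] for old_x)
Step 1: Precondition P: x>126, i.e. old_x > 126
Step 2: Assignment gives x = old_x + 204, so old_x = x - 204
Step 3: Substitute into P: x - 204 > 126
Step 4: Simplify: x > 126+204 = 330

330


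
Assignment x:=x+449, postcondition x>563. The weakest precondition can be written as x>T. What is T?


Formula: wp(x:=E, P) = P[E/x] (substitute E for x in postcondition)
Step 1: Postcondition: x>563
Step 2: Substitute x+449 for x: x+449>563
Step 3: Solve for x: x > 563-449 = 114

114


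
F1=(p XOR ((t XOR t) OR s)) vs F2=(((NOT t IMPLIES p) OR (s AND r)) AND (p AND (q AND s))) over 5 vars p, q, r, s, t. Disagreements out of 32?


F1 = (p XOR ((t XOR t) OR s))
F2 = (((NOT t IMPLIES p) OR (s AND r)) AND (p AND (q AND s)))
Evaluate both on each of 32 rows (bits = p,q,r,s,t):
  row 0 [00000]: F1=0 F2=0 -> 0
  row 1 [00001]: F1=0 F2=0 -> 0
  row 2 [00010]: F1=1 F2=0 (differ) -> 1
  row 3 [00011]: F1=1 F2=0 (differ) -> 1
  row 4 [00100]: F1=0 F2=0 -> 0
  row 5 [00101]: F1=0 F2=0 -> 0
  row 6 [00110]: F1=1 F2=0 (differ) -> 1
  row 7 [00111]: F1=1 F2=0 (differ) -> 1
  row 8 [01000]: F1=0 F2=0 -> 0
  row 9 [01001]: F1=0 F2=0 -> 0
  row 10 [01010]: F1=1 F2=0 (differ) -> 1
  row 11 [01011]: F1=1 F2=0 (differ) -> 1
  row 12 [01100]: F1=0 F2=0 -> 0
  row 13 [01101]: F1=0 F2=0 -> 0
  row 14 [01110]: F1=1 F2=0 (differ) -> 1
  row 15 [01111]: F1=1 F2=0 (differ) -> 1
  row 16 [10000]: F1=1 F2=0 (differ) -> 1
  row 17 [10001]: F1=1 F2=0 (differ) -> 1
  row 18 [10010]: F1=0 F2=0 -> 0
  row 19 [10011]: F1=0 F2=0 -> 0
  row 20 [10100]: F1=1 F2=0 (differ) -> 1
  row 21 [10101]: F1=1 F2=0 (differ) -> 1
  row 22 [10110]: F1=0 F2=0 -> 0
  row 23 [10111]: F1=0 F2=0 -> 0
  row 24 [11000]: F1=1 F2=0 (differ) -> 1
  row 25 [11001]: F1=1 F2=0 (differ) -> 1
  row 26 [11010]: F1=0 F2=1 (differ) -> 1
  row 27 [11011]: F1=0 F2=1 (differ) -> 1
  row 28 [11100]: F1=1 F2=0 (differ) -> 1
  row 29 [11101]: F1=1 F2=0 (differ) -> 1
  row 30 [11110]: F1=0 F2=1 (differ) -> 1
  row 31 [11111]: F1=0 F2=1 (differ) -> 1
Full result column, 8 rows per line (p,q fixed per line; r,s,t runs 000..111 left to right):
  rows 0-7 [p,q=00]: 00110011  (ones: 4)
  rows 8-15 [p,q=01]: 00110011  (ones: 4)
  rows 16-23 [p,q=10]: 11001100  (ones: 4)
  rows 24-31 [p,q=11]: 11111111  (ones: 8)
Disagreements = 4+4+4+8 = 20

20


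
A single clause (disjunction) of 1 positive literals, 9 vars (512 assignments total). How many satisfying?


Step 1: Total=2^9=512
Step 2: Unsat when all 1 false: 2^8=256
Step 3: Sat=512-256=256

256


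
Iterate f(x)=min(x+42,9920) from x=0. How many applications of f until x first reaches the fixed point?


Step 1: x=0, cap=9920, increment=42
Step 2: x grows by 42 each step until capped at 9920; fixed point is x=9920
Step 3: iterations = ceil(9920/42) = 237

237


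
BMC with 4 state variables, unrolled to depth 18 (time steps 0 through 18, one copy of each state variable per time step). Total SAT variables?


BMC unrolls to depth k, creating one copy of each state var for steps 0..k.
Step count = 18 + 1 = 19 (steps 0 through 18)
Vars per step = 4
Total = 4 * 19 = 76

76


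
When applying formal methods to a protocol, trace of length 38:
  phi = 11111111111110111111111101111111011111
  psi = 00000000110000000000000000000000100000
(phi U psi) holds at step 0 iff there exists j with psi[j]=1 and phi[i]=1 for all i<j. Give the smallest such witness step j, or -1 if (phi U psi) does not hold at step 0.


(phi U psi) at 0: need smallest j with psi[j]=1 and phi[i]=1 for all i in [0,j).
Scan from step 0:
  step 0: phi=1, psi=0 -> continue
  step 1: phi=1, psi=0 -> continue
  step 2: phi=1, psi=0 -> continue
  step 3: phi=1, psi=0 -> continue
  step 8: psi=1 and phi held for [0,8) -> witness found
Witness step = 8

8


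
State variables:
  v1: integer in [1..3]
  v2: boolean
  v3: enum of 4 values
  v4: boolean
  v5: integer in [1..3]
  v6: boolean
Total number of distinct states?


State space = product of domain sizes of all variables.
Domain sizes:
  v1 (integer in [1..3]): 3
  v2 (boolean): 2
  v3 (enum of 4 values): 4
  v4 (boolean): 2
  v5 (integer in [1..3]): 3
  v6 (boolean): 2
Product = 3 * 2 * 4 * 2 * 3 * 2 = 288

288


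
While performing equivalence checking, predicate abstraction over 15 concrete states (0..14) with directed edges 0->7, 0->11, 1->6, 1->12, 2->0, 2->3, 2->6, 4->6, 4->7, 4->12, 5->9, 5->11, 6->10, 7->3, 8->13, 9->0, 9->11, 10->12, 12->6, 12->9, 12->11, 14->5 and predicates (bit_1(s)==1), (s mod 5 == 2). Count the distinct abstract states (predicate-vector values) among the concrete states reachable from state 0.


BFS from 0:
Concrete reachable: {0, 3, 7, 11}
Abstract via predicates (bit_1(s)==1), (s mod 5 == 2):
  (0,0) <- {0}
  (1,0) <- {3, 11}
  (1,1) <- {7}
Distinct abstract states = 3

3


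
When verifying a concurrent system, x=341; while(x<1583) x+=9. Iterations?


Step 1: x goes from 341 toward 1583 by 9; the body runs while x<1583, so iterations = ceil((bound-start)/step)
Step 2: Distance=1242
Step 3: ceil(1242/9)=138

138


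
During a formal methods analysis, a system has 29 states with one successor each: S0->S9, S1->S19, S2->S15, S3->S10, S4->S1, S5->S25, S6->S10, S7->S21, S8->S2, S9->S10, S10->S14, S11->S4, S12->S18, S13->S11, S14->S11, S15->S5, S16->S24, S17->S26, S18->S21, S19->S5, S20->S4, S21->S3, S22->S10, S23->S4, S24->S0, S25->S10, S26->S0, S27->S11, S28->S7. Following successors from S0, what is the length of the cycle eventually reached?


Trace from S0 until a state repeats:
  S0 -> S9 -> S10 -> S14 -> S11 -> S4 -> S1 -> S19 -> S5 -> S25 -> S10
S10 first seen at step 2, revisited at step 10.
Cycle length = 10 - 2 = 8

8


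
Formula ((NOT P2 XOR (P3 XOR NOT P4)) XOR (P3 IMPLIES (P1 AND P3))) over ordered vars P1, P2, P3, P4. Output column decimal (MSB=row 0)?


Formula: ((NOT P2 XOR (P3 XOR NOT P4)) XOR (P3 IMPLIES (P1 AND P3))) over P1, P2, P3, P4 (16 rows)
Evaluate each row (bits = P1,P2,P3,P4, MSB first):
  row 0 [0000]: ((NOT 0 XOR (0 XOR NOT 0)) XOR (0 IMPLIES (0 AND 0))) -> 1
  row 1 [0001]: ((NOT 0 XOR (0 XOR NOT 1)) XOR (0 IMPLIES (0 AND 0))) -> 0
  row 2 [0010]: ((NOT 0 XOR (1 XOR NOT 0)) XOR (1 IMPLIES (0 AND 1))) -> 1
  row 3 [0011]: ((NOT 0 XOR (1 XOR NOT 1)) XOR (1 IMPLIES (0 AND 1))) -> 0
  row 4 [0100]: ((NOT 1 XOR (0 XOR NOT 0)) XOR (0 IMPLIES (0 AND 0))) -> 0
  row 5 [0101]: ((NOT 1 XOR (0 XOR NOT 1)) XOR (0 IMPLIES (0 AND 0))) -> 1
  row 6 [0110]: ((NOT 1 XOR (1 XOR NOT 0)) XOR (1 IMPLIES (0 AND 1))) -> 0
  row 7 [0111]: ((NOT 1 XOR (1 XOR NOT 1)) XOR (1 IMPLIES (0 AND 1))) -> 1
  row 8 [1000]: ((NOT 0 XOR (0 XOR NOT 0)) XOR (0 IMPLIES (1 AND 0))) -> 1
  row 9 [1001]: ((NOT 0 XOR (0 XOR NOT 1)) XOR (0 IMPLIES (1 AND 0))) -> 0
  row 10 [1010]: ((NOT 0 XOR (1 XOR NOT 0)) XOR (1 IMPLIES (1 AND 1))) -> 0
  row 11 [1011]: ((NOT 0 XOR (1 XOR NOT 1)) XOR (1 IMPLIES (1 AND 1))) -> 1
  row 12 [1100]: ((NOT 1 XOR (0 XOR NOT 0)) XOR (0 IMPLIES (1 AND 0))) -> 0
  row 13 [1101]: ((NOT 1 XOR (0 XOR NOT 1)) XOR (0 IMPLIES (1 AND 0))) -> 1
  row 14 [1110]: ((NOT 1 XOR (1 XOR NOT 0)) XOR (1 IMPLIES (1 AND 1))) -> 1
  row 15 [1111]: ((NOT 1 XOR (1 XOR NOT 1)) XOR (1 IMPLIES (1 AND 1))) -> 0
Full result column, 4 rows per line (P1,P2 fixed per line; P3,P4 runs 00..11 left to right):
  rows 0-3 [P1,P2=00]: 1010  = hex A
  rows 4-7 [P1,P2=01]: 0101  = hex 5
  rows 8-11 [P1,P2=10]: 1001  = hex 9
  rows 12-15 [P1,P2=11]: 0110  = hex 6
Output column (row 0 .. row 15) = 1010010110010110
Output column grouped in 4s = 1010 0101 1001 0110 = 0xA596
Convert to decimal digit by digit (value = value*16 + digit):
  A -> 10
  10*16 + 5 = 165
  165*16 + 9 = 2649
  2649*16 + 6 = 42390
Decimal = 42390

42390


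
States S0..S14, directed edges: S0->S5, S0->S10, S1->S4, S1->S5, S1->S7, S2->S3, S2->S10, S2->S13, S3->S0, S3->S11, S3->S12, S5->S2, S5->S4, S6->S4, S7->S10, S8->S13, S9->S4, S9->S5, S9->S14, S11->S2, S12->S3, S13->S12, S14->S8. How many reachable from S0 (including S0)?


BFS from S0:
  layer 0: {S0}
  layer 1: {S5, S10}
  layer 2: {S2, S4}
  layer 3: {S3, S13}
  layer 4: {S11, S12}
Reachable set: {S0, S2, S3, S4, S5, S10, S11, S12, S13}
Count = 9

9


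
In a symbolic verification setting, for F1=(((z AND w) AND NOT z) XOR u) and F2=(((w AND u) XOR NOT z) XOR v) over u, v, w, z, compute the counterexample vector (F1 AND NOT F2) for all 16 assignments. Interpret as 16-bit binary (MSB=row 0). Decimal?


F1 = (((z AND w) AND NOT z) XOR u)
F2 = (((w AND u) XOR NOT z) XOR v)
Counterexample to F1=>F2 is where F1=1 and F2=0.
Evaluate each row (bits = u,v,w,z, MSB first):
  row 0 [0000]: F1=0 F2=1 -> F1&~F2 -> 0
  row 1 [0001]: F1=0 F2=0 -> F1&~F2 -> 0
  row 2 [0010]: F1=0 F2=1 -> F1&~F2 -> 0
  row 3 [0011]: F1=0 F2=0 -> F1&~F2 -> 0
  row 4 [0100]: F1=0 F2=0 -> F1&~F2 -> 0
  row 5 [0101]: F1=0 F2=1 -> F1&~F2 -> 0
  row 6 [0110]: F1=0 F2=0 -> F1&~F2 -> 0
  row 7 [0111]: F1=0 F2=1 -> F1&~F2 -> 0
  row 8 [1000]: F1=1 F2=1 -> F1&~F2 -> 0
  row 9 [1001]: F1=1 F2=0 -> F1&~F2 -> 1
  row 10 [1010]: F1=1 F2=0 -> F1&~F2 -> 1
  row 11 [1011]: F1=1 F2=1 -> F1&~F2 -> 0
  row 12 [1100]: F1=1 F2=0 -> F1&~F2 -> 1
  row 13 [1101]: F1=1 F2=1 -> F1&~F2 -> 0
  row 14 [1110]: F1=1 F2=1 -> F1&~F2 -> 0
  row 15 [1111]: F1=1 F2=0 -> F1&~F2 -> 1
Full result column, 4 rows per line (u,v fixed per line; w,z runs 00..11 left to right):
  rows 0-3 [u,v=00]: 0000  = hex 0
  rows 4-7 [u,v=01]: 0000  = hex 0
  rows 8-11 [u,v=10]: 0110  = hex 6
  rows 12-15 [u,v=11]: 1001  = hex 9
Counterexample vector (row 0 .. row 15) = 0000000001101001
Output column grouped in 4s = 0000 0000 0110 1001 = 0x0069
Convert to decimal digit by digit (value = value*16 + digit):
  0 -> 0
  0*16 + 0 = 0
  0*16 + 6 = 6
  6*16 + 9 = 105
Decimal = 105

105


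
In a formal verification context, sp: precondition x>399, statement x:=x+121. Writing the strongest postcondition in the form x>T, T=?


Formula: sp(P, x:=E) = exists old_x. (x = E[old_x/x]) AND P[old_x/x] (old_x is the value of x before the assignment; eliminate old_x by solving x = E[old_x/x] for old_x)
Step 1: Precondition P: x>399, i.e. old_x > 399
Step 2: Assignment gives x = old_x + 121, so old_x = x - 121
Step 3: Substitute into P: x - 121 > 399
Step 4: Simplify: x > 399+121 = 520

520


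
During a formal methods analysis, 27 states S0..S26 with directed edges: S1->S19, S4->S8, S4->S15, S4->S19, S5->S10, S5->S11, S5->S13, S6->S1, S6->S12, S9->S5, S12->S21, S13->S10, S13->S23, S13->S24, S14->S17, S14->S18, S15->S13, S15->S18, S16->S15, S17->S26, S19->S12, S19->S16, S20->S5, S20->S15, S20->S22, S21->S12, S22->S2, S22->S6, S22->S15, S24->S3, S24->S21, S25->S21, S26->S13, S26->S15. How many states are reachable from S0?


BFS from S0:
  layer 0: {S0}
Reachable set: {S0}
Count = 1

1


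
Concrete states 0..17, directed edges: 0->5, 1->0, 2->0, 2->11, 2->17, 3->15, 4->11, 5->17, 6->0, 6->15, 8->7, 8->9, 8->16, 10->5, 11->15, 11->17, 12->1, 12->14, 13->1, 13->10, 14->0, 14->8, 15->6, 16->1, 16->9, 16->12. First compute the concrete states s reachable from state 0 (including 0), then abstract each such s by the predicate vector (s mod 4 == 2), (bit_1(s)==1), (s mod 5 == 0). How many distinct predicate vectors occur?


BFS from 0:
Concrete reachable: {0, 5, 17}
Abstract via predicates (s mod 4 == 2), (bit_1(s)==1), (s mod 5 == 0):
  (0,0,0) <- {17}
  (0,0,1) <- {0, 5}
Distinct abstract states = 2

2


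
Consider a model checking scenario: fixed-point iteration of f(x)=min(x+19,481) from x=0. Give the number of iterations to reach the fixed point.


Step 1: x=0, cap=481, increment=19
Step 2: x grows by 19 each step until capped at 481; fixed point is x=481
Step 3: iterations = ceil(481/19) = 26

26


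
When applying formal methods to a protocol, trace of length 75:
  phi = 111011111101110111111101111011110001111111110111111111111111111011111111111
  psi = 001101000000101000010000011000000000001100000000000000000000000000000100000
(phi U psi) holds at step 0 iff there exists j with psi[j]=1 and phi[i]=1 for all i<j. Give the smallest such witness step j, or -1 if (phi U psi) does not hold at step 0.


(phi U psi) at 0: need smallest j with psi[j]=1 and phi[i]=1 for all i in [0,j).
Scan from step 0:
  step 0: phi=1, psi=0 -> continue
  step 1: phi=1, psi=0 -> continue
  step 2: psi=1 and phi held for [0,2) -> witness found
Witness step = 2

2


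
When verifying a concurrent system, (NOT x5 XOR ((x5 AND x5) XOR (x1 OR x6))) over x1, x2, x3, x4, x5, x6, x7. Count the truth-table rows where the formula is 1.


Formula: (NOT x5 XOR ((x5 AND x5) XOR (x1 OR x6))) over 7 vars (128 rows)
Evaluate each row (x1, x2, x3, x4, x5, x6, x7 as bits, MSB first):
  row 0 [0000000]: (NOT 0 XOR ((0 AND 0) XOR (0 OR 0))) -> 1
  row 1 [0000001]: (NOT 0 XOR ((0 AND 0) XOR (0 OR 0))) -> 1
  row 2 [0000010]: (NOT 0 XOR ((0 AND 0) XOR (0 OR 1))) -> 0
  row 3 [0000011]: (NOT 0 XOR ((0 AND 0) XOR (0 OR 1))) -> 0
  row 4 [0000100]: (NOT 1 XOR ((1 AND 1) XOR (0 OR 0))) -> 1
  (every remaining row is evaluated the same way; all 128 results are listed next)
Full result column, 8 rows per line (x1,x2,x3,x4 fixed per line; x5,x6,x7 runs 000..111 left to right):
  rows 0-7 [x1,x2,x3,x4=0000]: 11001100  (ones: 4)
  rows 8-15 [x1,x2,x3,x4=0001]: 11001100  (ones: 4)
  rows 16-23 [x1,x2,x3,x4=0010]: 11001100  (ones: 4)
  rows 24-31 [x1,x2,x3,x4=0011]: 11001100  (ones: 4)
  rows 32-39 [x1,x2,x3,x4=0100]: 11001100  (ones: 4)
  rows 40-47 [x1,x2,x3,x4=0101]: 11001100  (ones: 4)
  rows 48-55 [x1,x2,x3,x4=0110]: 11001100  (ones: 4)
  rows 56-63 [x1,x2,x3,x4=0111]: 11001100  (ones: 4)
  rows 64-71 [x1,x2,x3,x4=1000]: 00000000  (ones: 0)
  rows 72-79 [x1,x2,x3,x4=1001]: 00000000  (ones: 0)
  rows 80-87 [x1,x2,x3,x4=1010]: 00000000  (ones: 0)
  rows 88-95 [x1,x2,x3,x4=1011]: 00000000  (ones: 0)
  rows 96-103 [x1,x2,x3,x4=1100]: 00000000  (ones: 0)
  rows 104-111 [x1,x2,x3,x4=1101]: 00000000  (ones: 0)
  rows 112-119 [x1,x2,x3,x4=1110]: 00000000  (ones: 0)
  rows 120-127 [x1,x2,x3,x4=1111]: 00000000  (ones: 0)
Count of 1-rows = 4+4+4+4+4+4+4+4+0+0+0+0+0+0+0+0 = 32

32


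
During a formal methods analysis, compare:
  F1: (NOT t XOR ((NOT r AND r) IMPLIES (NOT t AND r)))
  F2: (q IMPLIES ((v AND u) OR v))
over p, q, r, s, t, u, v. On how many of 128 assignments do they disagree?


F1 = (NOT t XOR ((NOT r AND r) IMPLIES (NOT t AND r)))
F2 = (q IMPLIES ((v AND u) OR v))
Evaluate both on each of 128 rows (bits = p,q,r,s,t,u,v):
  row 0 [0000000]: F1=0 F2=1 (differ) -> 1
  row 1 [0000001]: F1=0 F2=1 (differ) -> 1
  row 2 [0000010]: F1=0 F2=1 (differ) -> 1
  row 3 [0000011]: F1=0 F2=1 (differ) -> 1
  row 4 [0000100]: F1=1 F2=1 -> 0
  (every remaining row is evaluated the same way; all 128 results are listed next)
Full result column, 8 rows per line (p,q,r,s fixed per line; t,u,v runs 000..111 left to right):
  rows 0-7 [p,q,r,s=0000]: 11110000  (ones: 4)
  rows 8-15 [p,q,r,s=0001]: 11110000  (ones: 4)
  rows 16-23 [p,q,r,s=0010]: 11110000  (ones: 4)
  rows 24-31 [p,q,r,s=0011]: 11110000  (ones: 4)
  rows 32-39 [p,q,r,s=0100]: 01011010  (ones: 4)
  rows 40-47 [p,q,r,s=0101]: 01011010  (ones: 4)
  rows 48-55 [p,q,r,s=0110]: 01011010  (ones: 4)
  rows 56-63 [p,q,r,s=0111]: 01011010  (ones: 4)
  rows 64-71 [p,q,r,s=1000]: 11110000  (ones: 4)
  rows 72-79 [p,q,r,s=1001]: 11110000  (ones: 4)
  rows 80-87 [p,q,r,s=1010]: 11110000  (ones: 4)
  rows 88-95 [p,q,r,s=1011]: 11110000  (ones: 4)
  rows 96-103 [p,q,r,s=1100]: 01011010  (ones: 4)
  rows 104-111 [p,q,r,s=1101]: 01011010  (ones: 4)
  rows 112-119 [p,q,r,s=1110]: 01011010  (ones: 4)
  rows 120-127 [p,q,r,s=1111]: 01011010  (ones: 4)
Disagreements = 4+4+4+4+4+4+4+4+4+4+4+4+4+4+4+4 = 64

64


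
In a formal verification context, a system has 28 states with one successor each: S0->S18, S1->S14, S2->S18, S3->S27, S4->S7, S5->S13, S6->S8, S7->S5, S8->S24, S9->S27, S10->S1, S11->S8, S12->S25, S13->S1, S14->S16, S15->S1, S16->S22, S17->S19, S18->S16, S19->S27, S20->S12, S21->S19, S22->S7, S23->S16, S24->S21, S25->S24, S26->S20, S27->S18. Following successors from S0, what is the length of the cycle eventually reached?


Trace from S0 until a state repeats:
  S0 -> S18 -> S16 -> S22 -> S7 -> S5 -> S13 -> S1 -> S14 -> S16
S16 first seen at step 2, revisited at step 9.
Cycle length = 9 - 2 = 7

7


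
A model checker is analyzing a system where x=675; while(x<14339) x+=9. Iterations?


Step 1: x goes from 675 toward 14339 by 9; the body runs while x<14339, so iterations = ceil((bound-start)/step)
Step 2: Distance=13664
Step 3: ceil(13664/9)=1519

1519


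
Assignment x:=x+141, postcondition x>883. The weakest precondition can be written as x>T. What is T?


Formula: wp(x:=E, P) = P[E/x] (substitute E for x in postcondition)
Step 1: Postcondition: x>883
Step 2: Substitute x+141 for x: x+141>883
Step 3: Solve for x: x > 883-141 = 742

742


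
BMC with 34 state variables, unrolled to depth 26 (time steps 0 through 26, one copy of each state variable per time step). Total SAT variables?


BMC unrolls to depth k, creating one copy of each state var for steps 0..k.
Step count = 26 + 1 = 27 (steps 0 through 26)
Vars per step = 34
Total = 34 * 27 = 918

918


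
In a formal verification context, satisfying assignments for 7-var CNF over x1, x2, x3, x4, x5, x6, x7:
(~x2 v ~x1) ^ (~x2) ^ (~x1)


CNF with 3 clauses over 7 vars (128 assignments).
An assignment satisfies CNF iff every clause has >=1 true literal.
Check each row (bits = x1,x2,x3,x4,x5,x6,x7; clause T/F shown):
  row 0 [0000000]: clauses=TTT -> 1
  row 1 [0000001]: clauses=TTT -> 1
  row 2 [0000010]: clauses=TTT -> 1
  row 3 [0000011]: clauses=TTT -> 1
  row 4 [0000100]: clauses=TTT -> 1
  (every remaining row is evaluated the same way; all 128 results are listed next)
Full result column, 8 rows per line (x1,x2,x3,x4 fixed per line; x5,x6,x7 runs 000..111 left to right):
  rows 0-7 [x1,x2,x3,x4=0000]: 11111111  (ones: 8)
  rows 8-15 [x1,x2,x3,x4=0001]: 11111111  (ones: 8)
  rows 16-23 [x1,x2,x3,x4=0010]: 11111111  (ones: 8)
  rows 24-31 [x1,x2,x3,x4=0011]: 11111111  (ones: 8)
  rows 32-39 [x1,x2,x3,x4=0100]: 00000000  (ones: 0)
  rows 40-47 [x1,x2,x3,x4=0101]: 00000000  (ones: 0)
  rows 48-55 [x1,x2,x3,x4=0110]: 00000000  (ones: 0)
  rows 56-63 [x1,x2,x3,x4=0111]: 00000000  (ones: 0)
  rows 64-71 [x1,x2,x3,x4=1000]: 00000000  (ones: 0)
  rows 72-79 [x1,x2,x3,x4=1001]: 00000000  (ones: 0)
  rows 80-87 [x1,x2,x3,x4=1010]: 00000000  (ones: 0)
  rows 88-95 [x1,x2,x3,x4=1011]: 00000000  (ones: 0)
  rows 96-103 [x1,x2,x3,x4=1100]: 00000000  (ones: 0)
  rows 104-111 [x1,x2,x3,x4=1101]: 00000000  (ones: 0)
  rows 112-119 [x1,x2,x3,x4=1110]: 00000000  (ones: 0)
  rows 120-127 [x1,x2,x3,x4=1111]: 00000000  (ones: 0)
Satisfying assignments = 8+8+8+8+0+0+0+0+0+0+0+0+0+0+0+0 = 32

32


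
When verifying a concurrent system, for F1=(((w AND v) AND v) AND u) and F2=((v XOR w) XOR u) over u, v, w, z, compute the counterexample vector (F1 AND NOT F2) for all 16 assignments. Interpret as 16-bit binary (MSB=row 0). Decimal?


F1 = (((w AND v) AND v) AND u)
F2 = ((v XOR w) XOR u)
Counterexample to F1=>F2 is where F1=1 and F2=0.
Evaluate each row (bits = u,v,w,z, MSB first):
  row 0 [0000]: F1=0 F2=0 -> F1&~F2 -> 0
  row 1 [0001]: F1=0 F2=0 -> F1&~F2 -> 0
  row 2 [0010]: F1=0 F2=1 -> F1&~F2 -> 0
  row 3 [0011]: F1=0 F2=1 -> F1&~F2 -> 0
  row 4 [0100]: F1=0 F2=1 -> F1&~F2 -> 0
  row 5 [0101]: F1=0 F2=1 -> F1&~F2 -> 0
  row 6 [0110]: F1=0 F2=0 -> F1&~F2 -> 0
  row 7 [0111]: F1=0 F2=0 -> F1&~F2 -> 0
  row 8 [1000]: F1=0 F2=1 -> F1&~F2 -> 0
  row 9 [1001]: F1=0 F2=1 -> F1&~F2 -> 0
  row 10 [1010]: F1=0 F2=0 -> F1&~F2 -> 0
  row 11 [1011]: F1=0 F2=0 -> F1&~F2 -> 0
  row 12 [1100]: F1=0 F2=0 -> F1&~F2 -> 0
  row 13 [1101]: F1=0 F2=0 -> F1&~F2 -> 0
  row 14 [1110]: F1=1 F2=1 -> F1&~F2 -> 0
  row 15 [1111]: F1=1 F2=1 -> F1&~F2 -> 0
Full result column, 4 rows per line (u,v fixed per line; w,z runs 00..11 left to right):
  rows 0-3 [u,v=00]: 0000  = hex 0
  rows 4-7 [u,v=01]: 0000  = hex 0
  rows 8-11 [u,v=10]: 0000  = hex 0
  rows 12-15 [u,v=11]: 0000  = hex 0
Counterexample vector (row 0 .. row 15) = 0000000000000000
Output column grouped in 4s = 0000 0000 0000 0000 = 0x0000
Convert to decimal digit by digit (value = value*16 + digit):
  0 -> 0
  0*16 + 0 = 0
  0*16 + 0 = 0
  0*16 + 0 = 0
Decimal = 0

0


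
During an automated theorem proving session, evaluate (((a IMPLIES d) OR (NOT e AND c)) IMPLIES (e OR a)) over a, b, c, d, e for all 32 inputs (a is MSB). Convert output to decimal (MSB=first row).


Formula: (((a IMPLIES d) OR (NOT e AND c)) IMPLIES (e OR a)) over a, b, c, d, e (32 rows)
Evaluate each row (bits = a,b,c,d,e, MSB first):
  row 0 [00000]: (((0 IMPLIES 0) OR (NOT 0 AND 0)) IMPLIES (0 OR 0)) -> 0
  row 1 [00001]: (((0 IMPLIES 0) OR (NOT 1 AND 0)) IMPLIES (1 OR 0)) -> 1
  row 2 [00010]: (((0 IMPLIES 1) OR (NOT 0 AND 0)) IMPLIES (0 OR 0)) -> 0
  row 3 [00011]: (((0 IMPLIES 1) OR (NOT 1 AND 0)) IMPLIES (1 OR 0)) -> 1
  row 4 [00100]: (((0 IMPLIES 0) OR (NOT 0 AND 1)) IMPLIES (0 OR 0)) -> 0
  row 5 [00101]: (((0 IMPLIES 0) OR (NOT 1 AND 1)) IMPLIES (1 OR 0)) -> 1
  row 6 [00110]: (((0 IMPLIES 1) OR (NOT 0 AND 1)) IMPLIES (0 OR 0)) -> 0
  row 7 [00111]: (((0 IMPLIES 1) OR (NOT 1 AND 1)) IMPLIES (1 OR 0)) -> 1
  row 8 [01000]: (((0 IMPLIES 0) OR (NOT 0 AND 0)) IMPLIES (0 OR 0)) -> 0
  row 9 [01001]: (((0 IMPLIES 0) OR (NOT 1 AND 0)) IMPLIES (1 OR 0)) -> 1
  row 10 [01010]: (((0 IMPLIES 1) OR (NOT 0 AND 0)) IMPLIES (0 OR 0)) -> 0
  row 11 [01011]: (((0 IMPLIES 1) OR (NOT 1 AND 0)) IMPLIES (1 OR 0)) -> 1
  row 12 [01100]: (((0 IMPLIES 0) OR (NOT 0 AND 1)) IMPLIES (0 OR 0)) -> 0
  row 13 [01101]: (((0 IMPLIES 0) OR (NOT 1 AND 1)) IMPLIES (1 OR 0)) -> 1
  row 14 [01110]: (((0 IMPLIES 1) OR (NOT 0 AND 1)) IMPLIES (0 OR 0)) -> 0
  row 15 [01111]: (((0 IMPLIES 1) OR (NOT 1 AND 1)) IMPLIES (1 OR 0)) -> 1
  row 16 [10000]: (((1 IMPLIES 0) OR (NOT 0 AND 0)) IMPLIES (0 OR 1)) -> 1
  row 17 [10001]: (((1 IMPLIES 0) OR (NOT 1 AND 0)) IMPLIES (1 OR 1)) -> 1
  row 18 [10010]: (((1 IMPLIES 1) OR (NOT 0 AND 0)) IMPLIES (0 OR 1)) -> 1
  row 19 [10011]: (((1 IMPLIES 1) OR (NOT 1 AND 0)) IMPLIES (1 OR 1)) -> 1
  row 20 [10100]: (((1 IMPLIES 0) OR (NOT 0 AND 1)) IMPLIES (0 OR 1)) -> 1
  row 21 [10101]: (((1 IMPLIES 0) OR (NOT 1 AND 1)) IMPLIES (1 OR 1)) -> 1
  row 22 [10110]: (((1 IMPLIES 1) OR (NOT 0 AND 1)) IMPLIES (0 OR 1)) -> 1
  row 23 [10111]: (((1 IMPLIES 1) OR (NOT 1 AND 1)) IMPLIES (1 OR 1)) -> 1
  row 24 [11000]: (((1 IMPLIES 0) OR (NOT 0 AND 0)) IMPLIES (0 OR 1)) -> 1
  row 25 [11001]: (((1 IMPLIES 0) OR (NOT 1 AND 0)) IMPLIES (1 OR 1)) -> 1
  row 26 [11010]: (((1 IMPLIES 1) OR (NOT 0 AND 0)) IMPLIES (0 OR 1)) -> 1
  row 27 [11011]: (((1 IMPLIES 1) OR (NOT 1 AND 0)) IMPLIES (1 OR 1)) -> 1
  row 28 [11100]: (((1 IMPLIES 0) OR (NOT 0 AND 1)) IMPLIES (0 OR 1)) -> 1
  row 29 [11101]: (((1 IMPLIES 0) OR (NOT 1 AND 1)) IMPLIES (1 OR 1)) -> 1
  row 30 [11110]: (((1 IMPLIES 1) OR (NOT 0 AND 1)) IMPLIES (0 OR 1)) -> 1
  row 31 [11111]: (((1 IMPLIES 1) OR (NOT 1 AND 1)) IMPLIES (1 OR 1)) -> 1
Full result column, 4 rows per line (a,b,c fixed per line; d,e runs 00..11 left to right):
  rows 0-3 [a,b,c=000]: 0101  = hex 5
  rows 4-7 [a,b,c=001]: 0101  = hex 5
  rows 8-11 [a,b,c=010]: 0101  = hex 5
  rows 12-15 [a,b,c=011]: 0101  = hex 5
  rows 16-19 [a,b,c=100]: 1111  = hex F
  rows 20-23 [a,b,c=101]: 1111  = hex F
  rows 24-27 [a,b,c=110]: 1111  = hex F
  rows 28-31 [a,b,c=111]: 1111  = hex F
Output column (row 0 .. row 31) = 01010101010101011111111111111111
Output column grouped in 4s = 0101 0101 0101 0101 1111 1111 1111 1111 = 0x5555FFFF
Convert to decimal digit by digit (value = value*16 + digit):
  5 -> 5
  5*16 + 5 = 85
  85*16 + 5 = 1365
  1365*16 + 5 = 21845
  21845*16 + 15 (F) = 349535
  349535*16 + 15 (F) = 5592575
  5592575*16 + 15 (F) = 89481215
  89481215*16 + 15 (F) = 1431699455
Decimal = 1431699455

1431699455


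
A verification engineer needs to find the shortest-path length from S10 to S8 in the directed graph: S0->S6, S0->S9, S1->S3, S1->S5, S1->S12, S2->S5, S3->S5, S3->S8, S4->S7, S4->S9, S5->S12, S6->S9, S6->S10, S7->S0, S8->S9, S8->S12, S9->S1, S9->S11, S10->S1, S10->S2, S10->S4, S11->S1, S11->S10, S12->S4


BFS layer-by-layer from S10:
  dist 0: {S10}
  dist 1: {S1, S2, S4}
  dist 2: {S3, S5, S7, S9, S12}
  dist 3: {S0, S8, S11}
  -> S8 reached at distance 3
Shortest path length = 3

3


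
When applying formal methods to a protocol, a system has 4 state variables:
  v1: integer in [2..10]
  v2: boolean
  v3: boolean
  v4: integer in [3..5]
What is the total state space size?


State space = product of domain sizes of all variables.
Domain sizes:
  v1 (integer in [2..10]): 9
  v2 (boolean): 2
  v3 (boolean): 2
  v4 (integer in [3..5]): 3
Product = 9 * 2 * 2 * 3 = 108

108


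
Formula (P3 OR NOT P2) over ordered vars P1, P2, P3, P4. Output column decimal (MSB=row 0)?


Formula: (P3 OR NOT P2) over P1, P2, P3, P4 (16 rows)
Evaluate each row (bits = P1,P2,P3,P4, MSB first):
  row 0 [0000]: (0 OR NOT 0) -> 1
  row 1 [0001]: (0 OR NOT 0) -> 1
  row 2 [0010]: (1 OR NOT 0) -> 1
  row 3 [0011]: (1 OR NOT 0) -> 1
  row 4 [0100]: (0 OR NOT 1) -> 0
  row 5 [0101]: (0 OR NOT 1) -> 0
  row 6 [0110]: (1 OR NOT 1) -> 1
  row 7 [0111]: (1 OR NOT 1) -> 1
  row 8 [1000]: (0 OR NOT 0) -> 1
  row 9 [1001]: (0 OR NOT 0) -> 1
  row 10 [1010]: (1 OR NOT 0) -> 1
  row 11 [1011]: (1 OR NOT 0) -> 1
  row 12 [1100]: (0 OR NOT 1) -> 0
  row 13 [1101]: (0 OR NOT 1) -> 0
  row 14 [1110]: (1 OR NOT 1) -> 1
  row 15 [1111]: (1 OR NOT 1) -> 1
Full result column, 4 rows per line (P1,P2 fixed per line; P3,P4 runs 00..11 left to right):
  rows 0-3 [P1,P2=00]: 1111  = hex F
  rows 4-7 [P1,P2=01]: 0011  = hex 3
  rows 8-11 [P1,P2=10]: 1111  = hex F
  rows 12-15 [P1,P2=11]: 0011  = hex 3
Output column (row 0 .. row 15) = 1111001111110011
Output column grouped in 4s = 1111 0011 1111 0011 = 0xF3F3
Convert to decimal digit by digit (value = value*16 + digit):
  F -> 15
  15*16 + 3 = 243
  243*16 + 15 (F) = 3903
  3903*16 + 3 = 62451
Decimal = 62451

62451


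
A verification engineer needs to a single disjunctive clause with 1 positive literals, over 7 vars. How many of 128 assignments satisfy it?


Step 1: Total=2^7=128
Step 2: Unsat when all 1 false: 2^6=64
Step 3: Sat=128-64=64

64


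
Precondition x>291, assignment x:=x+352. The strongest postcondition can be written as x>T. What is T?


Formula: sp(P, x:=E) = exists old_x. (x = E[old_x/x]) AND P[old_x/x] (old_x is the value of x before the assignment; eliminate old_x by solving x = E[old_x/x] for old_x)
Step 1: Precondition P: x>291, i.e. old_x > 291
Step 2: Assignment gives x = old_x + 352, so old_x = x - 352
Step 3: Substitute into P: x - 352 > 291
Step 4: Simplify: x > 291+352 = 643

643


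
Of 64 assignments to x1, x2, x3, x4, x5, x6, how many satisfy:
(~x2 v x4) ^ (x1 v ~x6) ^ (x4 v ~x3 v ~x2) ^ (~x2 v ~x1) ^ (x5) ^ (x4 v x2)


CNF with 6 clauses over 6 vars (64 assignments).
An assignment satisfies CNF iff every clause has >=1 true literal.
Check each row (bits = x1,x2,x3,x4,x5,x6; clause T/F shown):
  row 0 [000000]: clauses=TTTTFF -> 0
  row 1 [000001]: clauses=TFTTFF -> 0
  row 2 [000010]: clauses=TTTTTF -> 0
  row 3 [000011]: clauses=TFTTTF -> 0
  row 4 [000100]: clauses=TTTTFT -> 0
  (every remaining row is evaluated the same way; all 64 results are listed next)
Full result column, 8 rows per line (x1,x2,x3 fixed per line; x4,x5,x6 runs 000..111 left to right):
  rows 0-7 [x1,x2,x3=000]: 00000010  (ones: 1)
  rows 8-15 [x1,x2,x3=001]: 00000010  (ones: 1)
  rows 16-23 [x1,x2,x3=010]: 00000010  (ones: 1)
  rows 24-31 [x1,x2,x3=011]: 00000010  (ones: 1)
  rows 32-39 [x1,x2,x3=100]: 00000011  (ones: 2)
  rows 40-47 [x1,x2,x3=101]: 00000011  (ones: 2)
  rows 48-55 [x1,x2,x3=110]: 00000000  (ones: 0)
  rows 56-63 [x1,x2,x3=111]: 00000000  (ones: 0)
Satisfying assignments = 1+1+1+1+2+2+0+0 = 8

8


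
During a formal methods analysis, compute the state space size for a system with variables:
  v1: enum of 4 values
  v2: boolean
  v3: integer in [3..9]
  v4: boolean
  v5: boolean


State space = product of domain sizes of all variables.
Domain sizes:
  v1 (enum of 4 values): 4
  v2 (boolean): 2
  v3 (integer in [3..9]): 7
  v4 (boolean): 2
  v5 (boolean): 2
Product = 4 * 2 * 7 * 2 * 2 = 224

224


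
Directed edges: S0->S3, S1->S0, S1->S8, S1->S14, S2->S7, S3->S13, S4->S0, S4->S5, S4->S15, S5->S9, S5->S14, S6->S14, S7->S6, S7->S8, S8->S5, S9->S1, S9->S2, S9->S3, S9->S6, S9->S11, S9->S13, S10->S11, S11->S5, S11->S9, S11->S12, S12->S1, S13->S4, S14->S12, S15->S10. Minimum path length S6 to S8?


BFS layer-by-layer from S6:
  dist 0: {S6}
  dist 1: {S14}
  dist 2: {S12}
  dist 3: {S1}
  dist 4: {S0, S8}
  -> S8 reached at distance 4
Shortest path length = 4

4


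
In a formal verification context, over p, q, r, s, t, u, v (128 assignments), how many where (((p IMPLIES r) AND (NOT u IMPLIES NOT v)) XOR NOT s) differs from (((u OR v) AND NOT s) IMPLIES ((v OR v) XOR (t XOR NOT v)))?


F1 = (((p IMPLIES r) AND (NOT u IMPLIES NOT v)) XOR NOT s)
F2 = (((u OR v) AND NOT s) IMPLIES ((v OR v) XOR (t XOR NOT v)))
Evaluate both on each of 128 rows (bits = p,q,r,s,t,u,v):
  row 0 [0000000]: F1=0 F2=1 (differ) -> 1
  row 1 [0000001]: F1=1 F2=1 -> 0
  row 2 [0000010]: F1=0 F2=1 (differ) -> 1
  row 3 [0000011]: F1=0 F2=1 (differ) -> 1
  row 4 [0000100]: F1=0 F2=1 (differ) -> 1
  (every remaining row is evaluated the same way; all 128 results are listed next)
Full result column, 8 rows per line (p,q,r,s fixed per line; t,u,v runs 000..111 left to right):
  rows 0-7 [p,q,r,s=0000]: 10111100  (ones: 5)
  rows 8-15 [p,q,r,s=0001]: 01000100  (ones: 2)
  rows 16-23 [p,q,r,s=0010]: 10111100  (ones: 5)
  rows 24-31 [p,q,r,s=0011]: 01000100  (ones: 2)
  rows 32-39 [p,q,r,s=0100]: 10111100  (ones: 5)
  rows 40-47 [p,q,r,s=0101]: 01000100  (ones: 2)
  rows 48-55 [p,q,r,s=0110]: 10111100  (ones: 5)
  rows 56-63 [p,q,r,s=0111]: 01000100  (ones: 2)
  rows 64-71 [p,q,r,s=1000]: 00000111  (ones: 3)
  rows 72-79 [p,q,r,s=1001]: 11111111  (ones: 8)
  rows 80-87 [p,q,r,s=1010]: 10111100  (ones: 5)
  rows 88-95 [p,q,r,s=1011]: 01000100  (ones: 2)
  rows 96-103 [p,q,r,s=1100]: 00000111  (ones: 3)
  rows 104-111 [p,q,r,s=1101]: 11111111  (ones: 8)
  rows 112-119 [p,q,r,s=1110]: 10111100  (ones: 5)
  rows 120-127 [p,q,r,s=1111]: 01000100  (ones: 2)
Disagreements = 5+2+5+2+5+2+5+2+3+8+5+2+3+8+5+2 = 64

64


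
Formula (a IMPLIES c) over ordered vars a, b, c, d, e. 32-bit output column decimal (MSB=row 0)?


Formula: (a IMPLIES c) over a, b, c, d, e (32 rows)
Evaluate each row (bits = a,b,c,d,e, MSB first):
  row 0 [00000]: (0 IMPLIES 0) -> 1
  row 1 [00001]: (0 IMPLIES 0) -> 1
  row 2 [00010]: (0 IMPLIES 0) -> 1
  row 3 [00011]: (0 IMPLIES 0) -> 1
  row 4 [00100]: (0 IMPLIES 1) -> 1
  row 5 [00101]: (0 IMPLIES 1) -> 1
  row 6 [00110]: (0 IMPLIES 1) -> 1
  row 7 [00111]: (0 IMPLIES 1) -> 1
  row 8 [01000]: (0 IMPLIES 0) -> 1
  row 9 [01001]: (0 IMPLIES 0) -> 1
  row 10 [01010]: (0 IMPLIES 0) -> 1
  row 11 [01011]: (0 IMPLIES 0) -> 1
  row 12 [01100]: (0 IMPLIES 1) -> 1
  row 13 [01101]: (0 IMPLIES 1) -> 1
  row 14 [01110]: (0 IMPLIES 1) -> 1
  row 15 [01111]: (0 IMPLIES 1) -> 1
  row 16 [10000]: (1 IMPLIES 0) -> 0
  row 17 [10001]: (1 IMPLIES 0) -> 0
  row 18 [10010]: (1 IMPLIES 0) -> 0
  row 19 [10011]: (1 IMPLIES 0) -> 0
  row 20 [10100]: (1 IMPLIES 1) -> 1
  row 21 [10101]: (1 IMPLIES 1) -> 1
  row 22 [10110]: (1 IMPLIES 1) -> 1
  row 23 [10111]: (1 IMPLIES 1) -> 1
  row 24 [11000]: (1 IMPLIES 0) -> 0
  row 25 [11001]: (1 IMPLIES 0) -> 0
  row 26 [11010]: (1 IMPLIES 0) -> 0
  row 27 [11011]: (1 IMPLIES 0) -> 0
  row 28 [11100]: (1 IMPLIES 1) -> 1
  row 29 [11101]: (1 IMPLIES 1) -> 1
  row 30 [11110]: (1 IMPLIES 1) -> 1
  row 31 [11111]: (1 IMPLIES 1) -> 1
Full result column, 4 rows per line (a,b,c fixed per line; d,e runs 00..11 left to right):
  rows 0-3 [a,b,c=000]: 1111  = hex F
  rows 4-7 [a,b,c=001]: 1111  = hex F
  rows 8-11 [a,b,c=010]: 1111  = hex F
  rows 12-15 [a,b,c=011]: 1111  = hex F
  rows 16-19 [a,b,c=100]: 0000  = hex 0
  rows 20-23 [a,b,c=101]: 1111  = hex F
  rows 24-27 [a,b,c=110]: 0000  = hex 0
  rows 28-31 [a,b,c=111]: 1111  = hex F
Output column (row 0 .. row 31) = 11111111111111110000111100001111
Output column grouped in 4s = 1111 1111 1111 1111 0000 1111 0000 1111 = 0xFFFF0F0F
Convert to decimal digit by digit (value = value*16 + digit):
  F -> 15
  15*16 + 15 (F) = 255
  255*16 + 15 (F) = 4095
  4095*16 + 15 (F) = 65535
  65535*16 + 0 = 1048560
  1048560*16 + 15 (F) = 16776975
  16776975*16 + 0 = 268431600
  268431600*16 + 15 (F) = 4294905615
Decimal = 4294905615

4294905615
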